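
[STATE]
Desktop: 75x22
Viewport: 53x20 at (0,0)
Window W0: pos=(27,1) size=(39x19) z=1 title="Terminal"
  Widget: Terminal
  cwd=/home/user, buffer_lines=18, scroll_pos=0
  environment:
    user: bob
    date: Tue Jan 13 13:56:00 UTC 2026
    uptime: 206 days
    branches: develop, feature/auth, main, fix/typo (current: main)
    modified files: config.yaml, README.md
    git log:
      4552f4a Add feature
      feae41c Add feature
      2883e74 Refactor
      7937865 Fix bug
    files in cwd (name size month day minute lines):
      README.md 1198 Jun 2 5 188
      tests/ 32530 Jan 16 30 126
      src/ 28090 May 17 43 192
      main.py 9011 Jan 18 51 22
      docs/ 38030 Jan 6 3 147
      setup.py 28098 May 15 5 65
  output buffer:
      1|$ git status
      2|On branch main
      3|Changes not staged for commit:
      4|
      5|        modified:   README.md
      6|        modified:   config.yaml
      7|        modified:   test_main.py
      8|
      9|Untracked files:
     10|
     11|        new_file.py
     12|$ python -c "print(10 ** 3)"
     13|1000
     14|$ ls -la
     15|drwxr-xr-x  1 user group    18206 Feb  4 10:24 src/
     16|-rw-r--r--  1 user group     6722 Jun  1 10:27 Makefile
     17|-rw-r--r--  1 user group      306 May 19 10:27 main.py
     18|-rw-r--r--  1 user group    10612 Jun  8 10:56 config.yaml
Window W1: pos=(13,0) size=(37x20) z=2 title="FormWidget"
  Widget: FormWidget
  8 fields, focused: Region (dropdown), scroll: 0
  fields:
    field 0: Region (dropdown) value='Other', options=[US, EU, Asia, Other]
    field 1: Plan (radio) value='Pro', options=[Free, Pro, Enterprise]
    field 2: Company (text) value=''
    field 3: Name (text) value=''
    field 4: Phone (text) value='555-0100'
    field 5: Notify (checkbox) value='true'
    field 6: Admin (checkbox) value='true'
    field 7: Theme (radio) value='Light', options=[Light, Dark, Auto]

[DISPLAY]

             ┏━━━━━━━━━━━━━━━━━━━━━━━━━━━━━━━━━━━┓   
             ┃ FormWidget                        ┃━━━
             ┠───────────────────────────────────┨   
             ┃> Region:     [Other             ▼]┃───
             ┃  Plan:       ( ) Free  (●) Pro  ( ┃   
             ┃  Company:    [                   ]┃   
             ┃  Name:       [                   ]┃ co
             ┃  Phone:      [555-0100           ]┃   
             ┃  Notify:     [x]                  ┃ADM
             ┃  Admin:      [x]                  ┃nfi
             ┃  Theme:      (●) Light  ( ) Dark  ┃st_
             ┃                                   ┃   
             ┃                                   ┃   
             ┃                                   ┃   
             ┃                                   ┃   
             ┃                                   ┃** 
             ┃                                   ┃   
             ┃                                   ┃   
             ┃                                   ┃up 
             ┗━━━━━━━━━━━━━━━━━━━━━━━━━━━━━━━━━━━┛━━━


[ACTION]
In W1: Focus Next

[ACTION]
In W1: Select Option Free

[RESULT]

             ┏━━━━━━━━━━━━━━━━━━━━━━━━━━━━━━━━━━━┓   
             ┃ FormWidget                        ┃━━━
             ┠───────────────────────────────────┨   
             ┃  Region:     [Other             ▼]┃───
             ┃> Plan:       (●) Free  ( ) Pro  ( ┃   
             ┃  Company:    [                   ]┃   
             ┃  Name:       [                   ]┃ co
             ┃  Phone:      [555-0100           ]┃   
             ┃  Notify:     [x]                  ┃ADM
             ┃  Admin:      [x]                  ┃nfi
             ┃  Theme:      (●) Light  ( ) Dark  ┃st_
             ┃                                   ┃   
             ┃                                   ┃   
             ┃                                   ┃   
             ┃                                   ┃   
             ┃                                   ┃** 
             ┃                                   ┃   
             ┃                                   ┃   
             ┃                                   ┃up 
             ┗━━━━━━━━━━━━━━━━━━━━━━━━━━━━━━━━━━━┛━━━


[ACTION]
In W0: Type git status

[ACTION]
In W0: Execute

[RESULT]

             ┏━━━━━━━━━━━━━━━━━━━━━━━━━━━━━━━━━━━┓   
             ┃ FormWidget                        ┃━━━
             ┠───────────────────────────────────┨   
             ┃  Region:     [Other             ▼]┃───
             ┃> Plan:       (●) Free  ( ) Pro  ( ┃   
             ┃  Company:    [                   ]┃** 
             ┃  Name:       [                   ]┃   
             ┃  Phone:      [555-0100           ]┃   
             ┃  Notify:     [x]                  ┃up 
             ┃  Admin:      [x]                  ┃up 
             ┃  Theme:      (●) Light  ( ) Dark  ┃up 
             ┃                                   ┃up 
             ┃                                   ┃   
             ┃                                   ┃   
             ┃                                   ┃ co
             ┃                                   ┃   
             ┃                                   ┃nfi
             ┃                                   ┃ADM
             ┃                                   ┃   
             ┗━━━━━━━━━━━━━━━━━━━━━━━━━━━━━━━━━━━┛━━━


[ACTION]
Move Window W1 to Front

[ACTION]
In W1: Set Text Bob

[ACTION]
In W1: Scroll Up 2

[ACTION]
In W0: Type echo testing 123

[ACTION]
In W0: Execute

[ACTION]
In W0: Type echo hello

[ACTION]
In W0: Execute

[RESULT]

             ┏━━━━━━━━━━━━━━━━━━━━━━━━━━━━━━━━━━━┓   
             ┃ FormWidget                        ┃━━━
             ┠───────────────────────────────────┨   
             ┃  Region:     [Other             ▼]┃───
             ┃> Plan:       (●) Free  ( ) Pro  ( ┃up 
             ┃  Company:    [                   ]┃up 
             ┃  Name:       [                   ]┃up 
             ┃  Phone:      [555-0100           ]┃up 
             ┃  Notify:     [x]                  ┃   
             ┃  Admin:      [x]                  ┃   
             ┃  Theme:      (●) Light  ( ) Dark  ┃ co
             ┃                                   ┃   
             ┃                                   ┃nfi
             ┃                                   ┃ADM
             ┃                                   ┃   
             ┃                                   ┃   
             ┃                                   ┃   
             ┃                                   ┃   
             ┃                                   ┃   
             ┗━━━━━━━━━━━━━━━━━━━━━━━━━━━━━━━━━━━┛━━━


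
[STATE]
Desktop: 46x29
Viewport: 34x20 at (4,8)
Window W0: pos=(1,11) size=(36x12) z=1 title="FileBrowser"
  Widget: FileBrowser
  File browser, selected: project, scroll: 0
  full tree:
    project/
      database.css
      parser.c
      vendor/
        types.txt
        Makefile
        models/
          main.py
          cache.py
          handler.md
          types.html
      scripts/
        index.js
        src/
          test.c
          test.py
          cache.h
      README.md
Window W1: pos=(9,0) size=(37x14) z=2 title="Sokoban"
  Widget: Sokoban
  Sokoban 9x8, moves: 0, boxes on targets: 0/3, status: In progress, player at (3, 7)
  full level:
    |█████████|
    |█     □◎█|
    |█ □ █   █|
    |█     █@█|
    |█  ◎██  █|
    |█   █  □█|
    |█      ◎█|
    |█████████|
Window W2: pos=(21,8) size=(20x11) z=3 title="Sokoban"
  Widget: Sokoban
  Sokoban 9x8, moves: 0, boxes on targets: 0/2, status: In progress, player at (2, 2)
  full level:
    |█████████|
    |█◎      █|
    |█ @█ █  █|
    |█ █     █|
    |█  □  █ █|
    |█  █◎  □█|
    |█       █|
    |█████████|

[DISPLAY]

     ┃█   █  □█  ┏━━━━━━━━━━━━━━━━
     ┃█      ◎█  ┃ Sokoban        
     ┃█████████  ┠────────────────
━━━━━┃Moves: 0  0┃█████████       
ileBr┃           ┃█◎      █       
─────┗━━━━━━━━━━━┃█ @█ █  █       
[-] project/     ┃█ █     █       
  database.css   ┃█  □  █ █       
  parser.c       ┃█  █◎  □█       
  [+] vendor/    ┃█       █       
  [+] scripts/   ┗━━━━━━━━━━━━━━━━
  README.md                     ┃ 
                                ┃ 
                                ┃ 
━━━━━━━━━━━━━━━━━━━━━━━━━━━━━━━━┛ 
                                  
                                  
                                  
                                  
                                  


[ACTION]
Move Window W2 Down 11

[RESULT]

     ┃█   █  □█                   
     ┃█      ◎█                   
     ┃█████████                   
━━━━━┃Moves: 0  0/3               
ileBr┃                            
─────┗━━━━━━━━━━━━━━━━━━━━━━━━━━━━
[-] project/                    ┃ 
  database.css                  ┃ 
  parser.c                      ┃ 
  [+] vendor/                   ┃ 
  [+] scripts/   ┏━━━━━━━━━━━━━━━━
  README.md      ┃ Sokoban        
                 ┠────────────────
                 ┃█████████       
━━━━━━━━━━━━━━━━━┃█◎      █       
                 ┃█ @█ █  █       
                 ┃█ █     █       
                 ┃█  □  █ █       
                 ┃█  █◎  □█       
                 ┃█       █       


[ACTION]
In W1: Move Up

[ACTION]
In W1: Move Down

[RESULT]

     ┃█   █  □█                   
     ┃█      ◎█                   
     ┃█████████                   
━━━━━┃Moves: 2  0/3               
ileBr┃                            
─────┗━━━━━━━━━━━━━━━━━━━━━━━━━━━━
[-] project/                    ┃ 
  database.css                  ┃ 
  parser.c                      ┃ 
  [+] vendor/                   ┃ 
  [+] scripts/   ┏━━━━━━━━━━━━━━━━
  README.md      ┃ Sokoban        
                 ┠────────────────
                 ┃█████████       
━━━━━━━━━━━━━━━━━┃█◎      █       
                 ┃█ @█ █  █       
                 ┃█ █     █       
                 ┃█  □  █ █       
                 ┃█  █◎  □█       
                 ┃█       █       


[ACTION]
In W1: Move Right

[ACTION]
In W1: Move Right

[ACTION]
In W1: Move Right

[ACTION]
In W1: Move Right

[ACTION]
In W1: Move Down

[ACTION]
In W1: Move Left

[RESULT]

     ┃█   █  □█                   
     ┃█      ◎█                   
     ┃█████████                   
━━━━━┃Moves: 4  0/3               
ileBr┃                            
─────┗━━━━━━━━━━━━━━━━━━━━━━━━━━━━
[-] project/                    ┃ 
  database.css                  ┃ 
  parser.c                      ┃ 
  [+] vendor/                   ┃ 
  [+] scripts/   ┏━━━━━━━━━━━━━━━━
  README.md      ┃ Sokoban        
                 ┠────────────────
                 ┃█████████       
━━━━━━━━━━━━━━━━━┃█◎      █       
                 ┃█ @█ █  █       
                 ┃█ █     █       
                 ┃█  □  █ █       
                 ┃█  █◎  □█       
                 ┃█       █       


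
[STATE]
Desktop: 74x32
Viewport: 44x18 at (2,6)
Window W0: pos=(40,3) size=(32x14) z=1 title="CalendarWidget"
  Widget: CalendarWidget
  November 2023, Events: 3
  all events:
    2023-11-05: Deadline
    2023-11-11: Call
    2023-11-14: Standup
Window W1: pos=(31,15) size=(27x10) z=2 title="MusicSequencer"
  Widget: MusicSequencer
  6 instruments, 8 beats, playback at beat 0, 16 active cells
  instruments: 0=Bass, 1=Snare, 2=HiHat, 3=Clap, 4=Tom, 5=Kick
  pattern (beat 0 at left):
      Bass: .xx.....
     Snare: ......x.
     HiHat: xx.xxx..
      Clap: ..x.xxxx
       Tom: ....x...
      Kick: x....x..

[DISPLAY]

                                      ┃     
                                      ┃Mo Tu
                                      ┃     
                                      ┃ 6  7
                                      ┃13 14
                                      ┃20 21
                                      ┃27 28
                                      ┃     
                                      ┃     
                             ┏━━━━━━━━━━━━━━
                             ┃ MusicSequence
                             ┠──────────────
                             ┃      ▼1234567
                             ┃  Bass·██·····
                             ┃ Snare······█·
                             ┃ HiHat██·███··
                             ┃  Clap··█·████
                             ┃   Tom····█···


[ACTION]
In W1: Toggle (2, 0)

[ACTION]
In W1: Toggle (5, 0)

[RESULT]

                                      ┃     
                                      ┃Mo Tu
                                      ┃     
                                      ┃ 6  7
                                      ┃13 14
                                      ┃20 21
                                      ┃27 28
                                      ┃     
                                      ┃     
                             ┏━━━━━━━━━━━━━━
                             ┃ MusicSequence
                             ┠──────────────
                             ┃      ▼1234567
                             ┃  Bass·██·····
                             ┃ Snare······█·
                             ┃ HiHat·█·███··
                             ┃  Clap··█·████
                             ┃   Tom····█···


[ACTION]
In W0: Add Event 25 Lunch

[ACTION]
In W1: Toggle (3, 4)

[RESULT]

                                      ┃     
                                      ┃Mo Tu
                                      ┃     
                                      ┃ 6  7
                                      ┃13 14
                                      ┃20 21
                                      ┃27 28
                                      ┃     
                                      ┃     
                             ┏━━━━━━━━━━━━━━
                             ┃ MusicSequence
                             ┠──────────────
                             ┃      ▼1234567
                             ┃  Bass·██·····
                             ┃ Snare······█·
                             ┃ HiHat·█·███··
                             ┃  Clap··█··███
                             ┃   Tom····█···


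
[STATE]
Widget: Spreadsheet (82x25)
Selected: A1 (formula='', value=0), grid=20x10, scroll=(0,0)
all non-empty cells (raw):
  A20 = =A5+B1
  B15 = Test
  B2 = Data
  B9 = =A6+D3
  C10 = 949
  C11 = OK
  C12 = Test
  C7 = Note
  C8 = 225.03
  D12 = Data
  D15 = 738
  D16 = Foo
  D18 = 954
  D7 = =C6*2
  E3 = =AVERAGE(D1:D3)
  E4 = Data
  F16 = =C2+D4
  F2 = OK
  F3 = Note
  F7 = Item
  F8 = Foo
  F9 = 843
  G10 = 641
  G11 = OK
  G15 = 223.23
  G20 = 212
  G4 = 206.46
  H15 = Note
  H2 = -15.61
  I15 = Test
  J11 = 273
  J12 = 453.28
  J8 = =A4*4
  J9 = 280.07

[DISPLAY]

A1:                                                                               
       A       B       C       D       E       F       G       H       I       J  
----------------------------------------------------------------------------------
  1      [0]       0       0       0       0       0       0       0       0      
  2        0Data           0       0       0OK             0  -15.61       0      
  3        0       0       0       0       0Note           0       0       0      
  4        0       0       0       0Data           0  206.46       0       0      
  5        0       0       0       0       0       0       0       0       0      
  6        0       0       0       0       0       0       0       0       0      
  7        0       0Note           0       0Item           0       0       0      
  8        0       0  225.03       0       0Foo            0       0       0      
  9        0       0       0       0       0     843       0       0       0  280.
 10        0       0     949       0       0       0     641       0       0      
 11        0       0OK             0       0       0OK             0       0     2
 12        0       0Test    Data           0       0       0       0       0  453.
 13        0       0       0       0       0       0       0       0       0      
 14        0       0       0       0       0       0       0       0       0      
 15        0Test           0     738       0       0  223.23Note    Test          
 16        0       0       0Foo            0       0       0       0       0      
 17        0       0       0       0       0       0       0       0       0      
 18        0       0       0     954       0       0       0       0       0      
 19        0       0       0       0       0       0       0       0       0      
 20        0       0       0       0       0       0     212       0       0      
                                                                                  
                                                                                  


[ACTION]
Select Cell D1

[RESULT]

D1:                                                                               
       A       B       C       D       E       F       G       H       I       J  
----------------------------------------------------------------------------------
  1        0       0       0     [0]       0       0       0       0       0      
  2        0Data           0       0       0OK             0  -15.61       0      
  3        0       0       0       0       0Note           0       0       0      
  4        0       0       0       0Data           0  206.46       0       0      
  5        0       0       0       0       0       0       0       0       0      
  6        0       0       0       0       0       0       0       0       0      
  7        0       0Note           0       0Item           0       0       0      
  8        0       0  225.03       0       0Foo            0       0       0      
  9        0       0       0       0       0     843       0       0       0  280.
 10        0       0     949       0       0       0     641       0       0      
 11        0       0OK             0       0       0OK             0       0     2
 12        0       0Test    Data           0       0       0       0       0  453.
 13        0       0       0       0       0       0       0       0       0      
 14        0       0       0       0       0       0       0       0       0      
 15        0Test           0     738       0       0  223.23Note    Test          
 16        0       0       0Foo            0       0       0       0       0      
 17        0       0       0       0       0       0       0       0       0      
 18        0       0       0     954       0       0       0       0       0      
 19        0       0       0       0       0       0       0       0       0      
 20        0       0       0       0       0       0     212       0       0      
                                                                                  
                                                                                  


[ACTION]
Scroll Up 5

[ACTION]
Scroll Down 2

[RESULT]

D1:                                                                               
       A       B       C       D       E       F       G       H       I       J  
----------------------------------------------------------------------------------
  3        0       0       0       0       0Note           0       0       0      
  4        0       0       0       0Data           0  206.46       0       0      
  5        0       0       0       0       0       0       0       0       0      
  6        0       0       0       0       0       0       0       0       0      
  7        0       0Note           0       0Item           0       0       0      
  8        0       0  225.03       0       0Foo            0       0       0      
  9        0       0       0       0       0     843       0       0       0  280.
 10        0       0     949       0       0       0     641       0       0      
 11        0       0OK             0       0       0OK             0       0     2
 12        0       0Test    Data           0       0       0       0       0  453.
 13        0       0       0       0       0       0       0       0       0      
 14        0       0       0       0       0       0       0       0       0      
 15        0Test           0     738       0       0  223.23Note    Test          
 16        0       0       0Foo            0       0       0       0       0      
 17        0       0       0       0       0       0       0       0       0      
 18        0       0       0     954       0       0       0       0       0      
 19        0       0       0       0       0       0       0       0       0      
 20        0       0       0       0       0       0     212       0       0      
                                                                                  
                                                                                  
                                                                                  
                                                                                  


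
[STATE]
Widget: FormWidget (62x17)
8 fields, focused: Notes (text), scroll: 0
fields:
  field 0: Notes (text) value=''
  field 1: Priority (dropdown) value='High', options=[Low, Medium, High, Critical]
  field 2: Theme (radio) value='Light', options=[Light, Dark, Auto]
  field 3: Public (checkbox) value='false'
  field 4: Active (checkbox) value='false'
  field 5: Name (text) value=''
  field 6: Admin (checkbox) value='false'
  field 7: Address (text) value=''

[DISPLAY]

> Notes:      [                                              ]
  Priority:   [High                                         ▼]
  Theme:      (●) Light  ( ) Dark  ( ) Auto                   
  Public:     [ ]                                             
  Active:     [ ]                                             
  Name:       [                                              ]
  Admin:      [ ]                                             
  Address:    [                                              ]
                                                              
                                                              
                                                              
                                                              
                                                              
                                                              
                                                              
                                                              
                                                              


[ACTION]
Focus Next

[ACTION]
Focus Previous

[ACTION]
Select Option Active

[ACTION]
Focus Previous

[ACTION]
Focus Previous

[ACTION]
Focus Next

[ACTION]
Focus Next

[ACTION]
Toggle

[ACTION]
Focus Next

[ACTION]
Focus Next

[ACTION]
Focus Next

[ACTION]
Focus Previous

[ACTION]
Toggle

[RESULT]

  Notes:      [                                              ]
  Priority:   [High                                         ▼]
> Theme:      (●) Light  ( ) Dark  ( ) Auto                   
  Public:     [ ]                                             
  Active:     [ ]                                             
  Name:       [                                              ]
  Admin:      [ ]                                             
  Address:    [                                              ]
                                                              
                                                              
                                                              
                                                              
                                                              
                                                              
                                                              
                                                              
                                                              


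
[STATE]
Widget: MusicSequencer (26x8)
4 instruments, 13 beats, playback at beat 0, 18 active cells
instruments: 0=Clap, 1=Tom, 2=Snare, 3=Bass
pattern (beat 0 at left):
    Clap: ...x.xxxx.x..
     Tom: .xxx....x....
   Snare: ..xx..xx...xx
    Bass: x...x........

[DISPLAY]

      ▼123456789012       
  Clap···█·████·█··       
   Tom·███····█····       
 Snare··██··██···██       
  Bass█···█········       
                          
                          
                          


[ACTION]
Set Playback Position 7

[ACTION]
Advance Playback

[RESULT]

      01234567▼9012       
  Clap···█·████·█··       
   Tom·███····█····       
 Snare··██··██···██       
  Bass█···█········       
                          
                          
                          


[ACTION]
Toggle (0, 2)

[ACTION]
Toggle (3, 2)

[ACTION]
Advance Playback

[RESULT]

      012345678▼012       
  Clap··██·████·█··       
   Tom·███····█····       
 Snare··██··██···██       
  Bass█·█·█········       
                          
                          
                          


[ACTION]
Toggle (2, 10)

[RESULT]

      012345678▼012       
  Clap··██·████·█··       
   Tom·███····█····       
 Snare··██··██··███       
  Bass█·█·█········       
                          
                          
                          


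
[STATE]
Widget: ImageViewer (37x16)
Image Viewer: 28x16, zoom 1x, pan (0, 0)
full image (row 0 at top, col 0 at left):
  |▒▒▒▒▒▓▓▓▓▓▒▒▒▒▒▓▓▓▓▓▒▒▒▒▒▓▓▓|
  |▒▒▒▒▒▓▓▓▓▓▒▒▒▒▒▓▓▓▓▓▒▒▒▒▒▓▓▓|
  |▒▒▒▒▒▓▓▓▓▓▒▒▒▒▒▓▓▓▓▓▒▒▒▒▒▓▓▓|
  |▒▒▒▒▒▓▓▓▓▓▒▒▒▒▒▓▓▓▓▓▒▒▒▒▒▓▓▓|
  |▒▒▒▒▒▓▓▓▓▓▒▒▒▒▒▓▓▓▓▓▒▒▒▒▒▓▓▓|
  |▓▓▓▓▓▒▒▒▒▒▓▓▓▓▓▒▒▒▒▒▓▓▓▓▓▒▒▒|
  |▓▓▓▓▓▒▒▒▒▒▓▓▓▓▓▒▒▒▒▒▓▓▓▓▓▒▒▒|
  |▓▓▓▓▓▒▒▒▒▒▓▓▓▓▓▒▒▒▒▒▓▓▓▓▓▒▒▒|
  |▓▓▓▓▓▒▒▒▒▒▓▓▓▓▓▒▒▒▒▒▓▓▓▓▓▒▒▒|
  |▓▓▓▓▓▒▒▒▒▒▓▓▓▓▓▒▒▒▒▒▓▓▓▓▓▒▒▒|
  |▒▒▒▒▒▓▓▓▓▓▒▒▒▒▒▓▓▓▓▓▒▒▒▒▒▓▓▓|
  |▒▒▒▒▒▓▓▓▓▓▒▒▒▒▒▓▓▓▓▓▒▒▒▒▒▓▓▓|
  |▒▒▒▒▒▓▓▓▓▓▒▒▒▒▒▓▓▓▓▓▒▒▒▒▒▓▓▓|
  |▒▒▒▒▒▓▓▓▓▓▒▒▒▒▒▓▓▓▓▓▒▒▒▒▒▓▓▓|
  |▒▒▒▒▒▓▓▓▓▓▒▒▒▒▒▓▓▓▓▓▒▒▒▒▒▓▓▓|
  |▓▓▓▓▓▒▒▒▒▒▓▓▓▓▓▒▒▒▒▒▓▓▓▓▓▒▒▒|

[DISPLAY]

▒▒▒▒▒▓▓▓▓▓▒▒▒▒▒▓▓▓▓▓▒▒▒▒▒▓▓▓         
▒▒▒▒▒▓▓▓▓▓▒▒▒▒▒▓▓▓▓▓▒▒▒▒▒▓▓▓         
▒▒▒▒▒▓▓▓▓▓▒▒▒▒▒▓▓▓▓▓▒▒▒▒▒▓▓▓         
▒▒▒▒▒▓▓▓▓▓▒▒▒▒▒▓▓▓▓▓▒▒▒▒▒▓▓▓         
▒▒▒▒▒▓▓▓▓▓▒▒▒▒▒▓▓▓▓▓▒▒▒▒▒▓▓▓         
▓▓▓▓▓▒▒▒▒▒▓▓▓▓▓▒▒▒▒▒▓▓▓▓▓▒▒▒         
▓▓▓▓▓▒▒▒▒▒▓▓▓▓▓▒▒▒▒▒▓▓▓▓▓▒▒▒         
▓▓▓▓▓▒▒▒▒▒▓▓▓▓▓▒▒▒▒▒▓▓▓▓▓▒▒▒         
▓▓▓▓▓▒▒▒▒▒▓▓▓▓▓▒▒▒▒▒▓▓▓▓▓▒▒▒         
▓▓▓▓▓▒▒▒▒▒▓▓▓▓▓▒▒▒▒▒▓▓▓▓▓▒▒▒         
▒▒▒▒▒▓▓▓▓▓▒▒▒▒▒▓▓▓▓▓▒▒▒▒▒▓▓▓         
▒▒▒▒▒▓▓▓▓▓▒▒▒▒▒▓▓▓▓▓▒▒▒▒▒▓▓▓         
▒▒▒▒▒▓▓▓▓▓▒▒▒▒▒▓▓▓▓▓▒▒▒▒▒▓▓▓         
▒▒▒▒▒▓▓▓▓▓▒▒▒▒▒▓▓▓▓▓▒▒▒▒▒▓▓▓         
▒▒▒▒▒▓▓▓▓▓▒▒▒▒▒▓▓▓▓▓▒▒▒▒▒▓▓▓         
▓▓▓▓▓▒▒▒▒▒▓▓▓▓▓▒▒▒▒▒▓▓▓▓▓▒▒▒         


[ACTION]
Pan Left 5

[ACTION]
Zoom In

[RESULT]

▒▒▒▒▒▒▒▒▒▒▓▓▓▓▓▓▓▓▓▓▒▒▒▒▒▒▒▒▒▒▓▓▓▓▓▓▓
▒▒▒▒▒▒▒▒▒▒▓▓▓▓▓▓▓▓▓▓▒▒▒▒▒▒▒▒▒▒▓▓▓▓▓▓▓
▒▒▒▒▒▒▒▒▒▒▓▓▓▓▓▓▓▓▓▓▒▒▒▒▒▒▒▒▒▒▓▓▓▓▓▓▓
▒▒▒▒▒▒▒▒▒▒▓▓▓▓▓▓▓▓▓▓▒▒▒▒▒▒▒▒▒▒▓▓▓▓▓▓▓
▒▒▒▒▒▒▒▒▒▒▓▓▓▓▓▓▓▓▓▓▒▒▒▒▒▒▒▒▒▒▓▓▓▓▓▓▓
▒▒▒▒▒▒▒▒▒▒▓▓▓▓▓▓▓▓▓▓▒▒▒▒▒▒▒▒▒▒▓▓▓▓▓▓▓
▒▒▒▒▒▒▒▒▒▒▓▓▓▓▓▓▓▓▓▓▒▒▒▒▒▒▒▒▒▒▓▓▓▓▓▓▓
▒▒▒▒▒▒▒▒▒▒▓▓▓▓▓▓▓▓▓▓▒▒▒▒▒▒▒▒▒▒▓▓▓▓▓▓▓
▒▒▒▒▒▒▒▒▒▒▓▓▓▓▓▓▓▓▓▓▒▒▒▒▒▒▒▒▒▒▓▓▓▓▓▓▓
▒▒▒▒▒▒▒▒▒▒▓▓▓▓▓▓▓▓▓▓▒▒▒▒▒▒▒▒▒▒▓▓▓▓▓▓▓
▓▓▓▓▓▓▓▓▓▓▒▒▒▒▒▒▒▒▒▒▓▓▓▓▓▓▓▓▓▓▒▒▒▒▒▒▒
▓▓▓▓▓▓▓▓▓▓▒▒▒▒▒▒▒▒▒▒▓▓▓▓▓▓▓▓▓▓▒▒▒▒▒▒▒
▓▓▓▓▓▓▓▓▓▓▒▒▒▒▒▒▒▒▒▒▓▓▓▓▓▓▓▓▓▓▒▒▒▒▒▒▒
▓▓▓▓▓▓▓▓▓▓▒▒▒▒▒▒▒▒▒▒▓▓▓▓▓▓▓▓▓▓▒▒▒▒▒▒▒
▓▓▓▓▓▓▓▓▓▓▒▒▒▒▒▒▒▒▒▒▓▓▓▓▓▓▓▓▓▓▒▒▒▒▒▒▒
▓▓▓▓▓▓▓▓▓▓▒▒▒▒▒▒▒▒▒▒▓▓▓▓▓▓▓▓▓▓▒▒▒▒▒▒▒


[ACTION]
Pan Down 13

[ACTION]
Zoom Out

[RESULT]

▒▒▒▒▒▓▓▓▓▓▒▒▒▒▒▓▓▓▓▓▒▒▒▒▒▓▓▓         
▒▒▒▒▒▓▓▓▓▓▒▒▒▒▒▓▓▓▓▓▒▒▒▒▒▓▓▓         
▓▓▓▓▓▒▒▒▒▒▓▓▓▓▓▒▒▒▒▒▓▓▓▓▓▒▒▒         
                                     
                                     
                                     
                                     
                                     
                                     
                                     
                                     
                                     
                                     
                                     
                                     
                                     


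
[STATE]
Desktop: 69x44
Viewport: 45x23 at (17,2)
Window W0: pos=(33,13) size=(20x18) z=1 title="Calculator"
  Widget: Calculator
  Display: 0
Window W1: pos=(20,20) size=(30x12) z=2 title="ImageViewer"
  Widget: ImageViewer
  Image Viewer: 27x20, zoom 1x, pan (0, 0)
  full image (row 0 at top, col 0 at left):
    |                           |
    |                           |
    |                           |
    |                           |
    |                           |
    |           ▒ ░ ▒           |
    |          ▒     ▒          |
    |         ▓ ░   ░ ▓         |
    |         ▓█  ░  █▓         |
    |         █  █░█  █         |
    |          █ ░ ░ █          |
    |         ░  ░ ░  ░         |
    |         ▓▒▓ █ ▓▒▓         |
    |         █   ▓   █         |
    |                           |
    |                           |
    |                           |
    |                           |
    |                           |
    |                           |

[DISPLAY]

                                             
                                             
                                             
                                             
                                             
                                             
                                             
                                             
                                             
                                             
                                             
                ┏━━━━━━━━━━━━━━━━━━┓         
                ┃ Calculator       ┃         
                ┠──────────────────┨         
                ┃                 0┃         
                ┃┌───┬───┬───┬───┐ ┃         
                ┃│ 7 │ 8 │ 9 │ ÷ │ ┃         
                ┃├───┼───┼───┼───┤ ┃         
   ┏━━━━━━━━━━━━━━━━━━━━━━━━━━━━┓│ ┃         
   ┃ ImageViewer                ┃┤ ┃         
   ┠────────────────────────────┨│ ┃         
   ┃                            ┃┤ ┃         
   ┃                            ┃│ ┃         


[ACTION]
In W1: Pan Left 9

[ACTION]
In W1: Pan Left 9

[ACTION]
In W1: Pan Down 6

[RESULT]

                                             
                                             
                                             
                                             
                                             
                                             
                                             
                                             
                                             
                                             
                                             
                ┏━━━━━━━━━━━━━━━━━━┓         
                ┃ Calculator       ┃         
                ┠──────────────────┨         
                ┃                 0┃         
                ┃┌───┬───┬───┬───┐ ┃         
                ┃│ 7 │ 8 │ 9 │ ÷ │ ┃         
                ┃├───┼───┼───┼───┤ ┃         
   ┏━━━━━━━━━━━━━━━━━━━━━━━━━━━━┓│ ┃         
   ┃ ImageViewer                ┃┤ ┃         
   ┠────────────────────────────┨│ ┃         
   ┃          ▒     ▒           ┃┤ ┃         
   ┃         ▓ ░   ░ ▓          ┃│ ┃         


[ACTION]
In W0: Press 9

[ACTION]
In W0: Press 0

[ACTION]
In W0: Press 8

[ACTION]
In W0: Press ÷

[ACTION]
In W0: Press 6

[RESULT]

                                             
                                             
                                             
                                             
                                             
                                             
                                             
                                             
                                             
                                             
                                             
                ┏━━━━━━━━━━━━━━━━━━┓         
                ┃ Calculator       ┃         
                ┠──────────────────┨         
                ┃                 6┃         
                ┃┌───┬───┬───┬───┐ ┃         
                ┃│ 7 │ 8 │ 9 │ ÷ │ ┃         
                ┃├───┼───┼───┼───┤ ┃         
   ┏━━━━━━━━━━━━━━━━━━━━━━━━━━━━┓│ ┃         
   ┃ ImageViewer                ┃┤ ┃         
   ┠────────────────────────────┨│ ┃         
   ┃          ▒     ▒           ┃┤ ┃         
   ┃         ▓ ░   ░ ▓          ┃│ ┃         


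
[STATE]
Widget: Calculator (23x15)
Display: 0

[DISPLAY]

                      0
┌───┬───┬───┬───┐      
│ 7 │ 8 │ 9 │ ÷ │      
├───┼───┼───┼───┤      
│ 4 │ 5 │ 6 │ × │      
├───┼───┼───┼───┤      
│ 1 │ 2 │ 3 │ - │      
├───┼───┼───┼───┤      
│ 0 │ . │ = │ + │      
├───┼───┼───┼───┤      
│ C │ MC│ MR│ M+│      
└───┴───┴───┴───┘      
                       
                       
                       


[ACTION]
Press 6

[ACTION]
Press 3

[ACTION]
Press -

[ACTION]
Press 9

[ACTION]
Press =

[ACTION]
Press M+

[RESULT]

                     54
┌───┬───┬───┬───┐      
│ 7 │ 8 │ 9 │ ÷ │      
├───┼───┼───┼───┤      
│ 4 │ 5 │ 6 │ × │      
├───┼───┼───┼───┤      
│ 1 │ 2 │ 3 │ - │      
├───┼───┼───┼───┤      
│ 0 │ . │ = │ + │      
├───┼───┼───┼───┤      
│ C │ MC│ MR│ M+│      
└───┴───┴───┴───┘      
                       
                       
                       
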